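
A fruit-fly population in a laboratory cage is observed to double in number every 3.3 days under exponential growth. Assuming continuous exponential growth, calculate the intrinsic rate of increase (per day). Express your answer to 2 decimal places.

r = ln(2)/t_d = 0.6931/3.3 = 0.21004.

0.21 per day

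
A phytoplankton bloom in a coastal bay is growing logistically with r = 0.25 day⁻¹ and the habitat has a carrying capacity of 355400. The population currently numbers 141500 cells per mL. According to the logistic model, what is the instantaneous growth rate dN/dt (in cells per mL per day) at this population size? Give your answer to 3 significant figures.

21300 cells per mL per day

dN/dt = rN(1 − N/K) = 0.25 × 141500 × (1 − 141500/355400).
1 − 141500/355400 = 0.60186; dN/dt = 0.25 × 141500 × 0.60186 = 21291.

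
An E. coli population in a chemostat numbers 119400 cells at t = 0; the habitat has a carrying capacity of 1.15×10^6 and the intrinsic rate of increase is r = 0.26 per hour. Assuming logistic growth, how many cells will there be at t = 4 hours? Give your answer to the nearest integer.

283892 cells

A = (K − N₀)/N₀ = (1.15×10^6 − 119400)/119400 = 8.6315.
N(t) = K/(1 + A·e^(−rt)) = 1.15×10^6/(1 + 8.6315×e^(−0.26×4)).
e^(−1.04) = 0.35345; denominator = 1 + 8.6315×0.35345 = 4.0508.
N = 1.15×10^6/4.0508 = 283892.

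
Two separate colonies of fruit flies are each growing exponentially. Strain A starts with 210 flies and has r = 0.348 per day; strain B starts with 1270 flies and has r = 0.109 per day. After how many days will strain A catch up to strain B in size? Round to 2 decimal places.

Set 210·e^(0.348t) = 1270·e^(0.109t).
e^((0.348 − 0.109)t) = 1270/210 → e^(0.239·t) = 6.0476.
0.239·t = ln(6.0476) = 1.7997, so t = 1.7997/0.239 = 7.53.

7.53 days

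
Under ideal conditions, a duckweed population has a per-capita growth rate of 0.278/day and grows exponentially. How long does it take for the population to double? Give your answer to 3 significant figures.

2.49 days

Doubling time t_d = ln(2)/r = 0.6931/0.278 = 2.4933.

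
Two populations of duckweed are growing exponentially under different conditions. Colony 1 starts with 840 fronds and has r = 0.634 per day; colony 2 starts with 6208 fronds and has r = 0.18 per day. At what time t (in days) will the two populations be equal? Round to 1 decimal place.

Set 840·e^(0.634t) = 6208·e^(0.18t).
e^((0.634 − 0.18)t) = 6208/840 → e^(0.454·t) = 7.3905.
0.454·t = ln(7.3905) = 2.0002, so t = 2.0002/0.454 = 4.4057.

4.4 days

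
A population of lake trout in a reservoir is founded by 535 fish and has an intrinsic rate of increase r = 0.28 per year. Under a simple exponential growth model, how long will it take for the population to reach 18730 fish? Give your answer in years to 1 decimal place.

12.7 years

Set N₀·e^(rt) = 18730: e^(0.28·t) = 18730/535 = 35.009.
0.28·t = ln(35.009) = 3.5556, so t = 3.5556/0.28 = 12.699.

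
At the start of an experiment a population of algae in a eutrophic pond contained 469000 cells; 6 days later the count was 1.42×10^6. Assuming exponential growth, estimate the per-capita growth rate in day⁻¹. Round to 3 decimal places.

0.185 per day

From N(t) = N₀·e^(rt): e^(r·6) = 1.42×10^6/469000 = 3.0277.
r·6 = ln(3.0277) = 1.1078, so r = 1.1078/6 = 0.18463.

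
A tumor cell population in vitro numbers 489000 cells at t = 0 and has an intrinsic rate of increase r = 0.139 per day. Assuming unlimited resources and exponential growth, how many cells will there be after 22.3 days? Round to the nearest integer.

10851542 cells

N(t) = N₀·e^(rt) = 489000 × e^(0.139×22.3) = 489000 × e^3.1.
e^3.1 ≈ 22.191, so N ≈ 489000 × 22.191 = 1.085154×10^7.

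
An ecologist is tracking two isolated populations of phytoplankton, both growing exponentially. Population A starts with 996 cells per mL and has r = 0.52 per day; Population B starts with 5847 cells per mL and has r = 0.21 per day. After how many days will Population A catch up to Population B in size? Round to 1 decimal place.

5.7 days

Set 996·e^(0.52t) = 5847·e^(0.21t).
e^((0.52 − 0.21)t) = 5847/996 → e^(0.31·t) = 5.8705.
0.31·t = ln(5.8705) = 1.7699, so t = 1.7699/0.31 = 5.7095.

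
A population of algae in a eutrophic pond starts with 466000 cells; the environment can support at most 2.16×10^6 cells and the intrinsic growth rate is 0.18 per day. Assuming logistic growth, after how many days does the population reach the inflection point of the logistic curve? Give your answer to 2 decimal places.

7.17 days

Logistic growth is fastest at N = K/2 = 1.08×10^6.
A = (K − N₀)/N₀ = 3.6352. Set K/(1 + A·e^(−rt)) = K/2 → A·e^(−rt) = 1.
e^(−0.18t) = 1/3.6352 = 0.275089, so t = ln(3.6352)/0.18 = 1.2907/0.18 = 7.1703.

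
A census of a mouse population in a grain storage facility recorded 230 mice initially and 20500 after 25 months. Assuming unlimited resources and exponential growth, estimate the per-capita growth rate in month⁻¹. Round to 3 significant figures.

0.180 per month

From N(t) = N₀·e^(rt): e^(r·25) = 20500/230 = 89.13.
r·25 = ln(89.13) = 4.4901, so r = 4.4901/25 = 0.1796.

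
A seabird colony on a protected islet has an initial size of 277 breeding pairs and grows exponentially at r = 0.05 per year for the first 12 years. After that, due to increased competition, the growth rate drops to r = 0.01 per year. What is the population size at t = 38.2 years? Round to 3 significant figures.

656 breeding pairs

Phase 1: N(12) = 277·e^(0.05×12) = 277·e^0.6 = 504.727.
Phase 2 runs for 38.2 − 12 = 26.2 years at r = 0.01.
N(38.2) = 504.727·e^(0.01×26.2) = 504.727·e^0.262 = 655.906.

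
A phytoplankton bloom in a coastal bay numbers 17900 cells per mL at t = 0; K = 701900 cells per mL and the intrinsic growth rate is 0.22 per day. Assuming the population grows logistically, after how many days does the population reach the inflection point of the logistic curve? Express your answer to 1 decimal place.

16.6 days

Logistic growth is fastest at N = K/2 = 350950.
A = (K − N₀)/N₀ = 38.212. Set K/(1 + A·e^(−rt)) = K/2 → A·e^(−rt) = 1.
e^(−0.22t) = 1/38.212 = 0.0261696, so t = ln(38.212)/0.22 = 3.6432/0.22 = 16.56.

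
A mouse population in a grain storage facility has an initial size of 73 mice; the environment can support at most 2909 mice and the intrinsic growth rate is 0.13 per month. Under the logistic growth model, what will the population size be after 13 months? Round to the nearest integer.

A = (K − N₀)/N₀ = (2909 − 73)/73 = 38.849.
N(t) = K/(1 + A·e^(−rt)) = 2909/(1 + 38.849×e^(−0.13×13)).
e^(−1.69) = 0.18452; denominator = 1 + 38.849×0.18452 = 8.1685.
N = 2909/8.1685 = 356.126.

356 mice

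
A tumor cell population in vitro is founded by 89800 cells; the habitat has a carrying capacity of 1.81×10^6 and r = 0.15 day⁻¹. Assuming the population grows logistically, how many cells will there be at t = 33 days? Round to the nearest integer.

1593746 cells

A = (K − N₀)/N₀ = (1.81×10^6 − 89800)/89800 = 19.156.
N(t) = K/(1 + A·e^(−rt)) = 1.81×10^6/(1 + 19.156×e^(−0.15×33)).
e^(−4.95) = 0.0070834; denominator = 1 + 19.156×0.0070834 = 1.1357.
N = 1.81×10^6/1.1357 = 1.593746×10^6.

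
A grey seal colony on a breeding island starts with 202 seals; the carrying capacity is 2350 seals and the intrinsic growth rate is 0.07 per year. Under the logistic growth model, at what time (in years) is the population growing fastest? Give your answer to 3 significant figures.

33.8 years

Logistic growth is fastest at N = K/2 = 1175.
A = (K − N₀)/N₀ = 10.634. Set K/(1 + A·e^(−rt)) = K/2 → A·e^(−rt) = 1.
e^(−0.07t) = 1/10.634 = 0.094041, so t = ln(10.634)/0.07 = 2.364/0.07 = 33.772.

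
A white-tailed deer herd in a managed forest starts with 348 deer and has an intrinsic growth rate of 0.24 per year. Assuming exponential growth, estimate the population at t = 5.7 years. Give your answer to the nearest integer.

1367 deer

N(t) = N₀·e^(rt) = 348 × e^(0.24×5.7) = 348 × e^1.368.
e^1.368 ≈ 3.9275, so N ≈ 348 × 3.9275 = 1366.77.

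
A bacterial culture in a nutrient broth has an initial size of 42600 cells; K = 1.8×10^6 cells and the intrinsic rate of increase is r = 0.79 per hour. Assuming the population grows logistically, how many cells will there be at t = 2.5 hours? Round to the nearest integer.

A = (K − N₀)/N₀ = (1.8×10^6 − 42600)/42600 = 41.254.
N(t) = K/(1 + A·e^(−rt)) = 1.8×10^6/(1 + 41.254×e^(−0.79×2.5)).
e^(−1.975) = 0.13876; denominator = 1 + 41.254×0.13876 = 6.7244.
N = 1.8×10^6/6.7244 = 267682.

267682 cells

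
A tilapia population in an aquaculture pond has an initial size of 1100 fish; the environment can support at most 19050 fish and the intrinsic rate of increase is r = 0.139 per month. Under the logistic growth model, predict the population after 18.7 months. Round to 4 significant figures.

8609 fish

A = (K − N₀)/N₀ = (19050 − 1100)/1100 = 16.318.
N(t) = K/(1 + A·e^(−rt)) = 19050/(1 + 16.318×e^(−0.139×18.7)).
e^(−2.599) = 0.074326; denominator = 1 + 16.318×0.074326 = 2.2129.
N = 19050/2.2129 = 8608.77.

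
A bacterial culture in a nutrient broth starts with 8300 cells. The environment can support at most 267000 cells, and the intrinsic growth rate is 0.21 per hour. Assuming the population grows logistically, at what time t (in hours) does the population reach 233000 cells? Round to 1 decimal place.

25.5 hours

A = (K − N₀)/N₀ = (267000 − 8300)/8300 = 31.169.
Solve 267000/(1 + 31.169·e^(−0.21t)) = 233000: 1 + 31.169·e^(−0.21t) = 1.1459, so e^(−0.21t) = 0.00468171.
−0.21·t = ln(0.00468171) = -5.3641, so t = 5.3641/0.21 = 25.543.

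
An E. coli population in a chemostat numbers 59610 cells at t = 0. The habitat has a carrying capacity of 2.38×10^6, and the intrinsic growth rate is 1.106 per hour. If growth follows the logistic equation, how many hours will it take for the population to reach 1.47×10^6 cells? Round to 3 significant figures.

A = (K − N₀)/N₀ = (2.38×10^6 − 59610)/59610 = 38.926.
Solve 2.38×10^6/(1 + 38.926·e^(−1.106t)) = 1.47×10^6: 1 + 38.926·e^(−1.106t) = 1.619, so e^(−1.106t) = 0.0159031.
−1.106·t = ln(0.0159031) = -4.1412, so t = 4.1412/1.106 = 3.7443.

3.74 hours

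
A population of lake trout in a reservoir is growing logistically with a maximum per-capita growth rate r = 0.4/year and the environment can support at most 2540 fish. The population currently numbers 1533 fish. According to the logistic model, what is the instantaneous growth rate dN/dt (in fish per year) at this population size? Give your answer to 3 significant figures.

243 fish per year

dN/dt = rN(1 − N/K) = 0.4 × 1533 × (1 − 1533/2540).
1 − 1533/2540 = 0.39646; dN/dt = 0.4 × 1533 × 0.39646 = 243.11.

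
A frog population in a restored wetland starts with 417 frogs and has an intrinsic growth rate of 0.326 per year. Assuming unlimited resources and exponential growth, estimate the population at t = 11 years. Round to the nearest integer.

N(t) = N₀·e^(rt) = 417 × e^(0.326×11) = 417 × e^3.586.
e^3.586 ≈ 36.089, so N ≈ 417 × 36.089 = 15049.3.

15049 frogs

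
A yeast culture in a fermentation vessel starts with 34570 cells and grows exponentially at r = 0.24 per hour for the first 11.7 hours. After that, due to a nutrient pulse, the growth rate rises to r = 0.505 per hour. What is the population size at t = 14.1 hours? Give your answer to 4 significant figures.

Phase 1: N(11.7) = 34570·e^(0.24×11.7) = 34570·e^2.808 = 573058.
Phase 2 runs for 14.1 − 11.7 = 2.4 hours at r = 0.505.
N(14.1) = 573058·e^(0.505×2.4) = 573058·e^1.212 = 1.925587×10^6.

1926000 cells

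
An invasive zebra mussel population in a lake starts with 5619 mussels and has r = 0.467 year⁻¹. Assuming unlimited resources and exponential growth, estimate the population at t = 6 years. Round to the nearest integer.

N(t) = N₀·e^(rt) = 5619 × e^(0.467×6) = 5619 × e^2.802.
e^2.802 ≈ 16.478, so N ≈ 5619 × 16.478 = 92587.5.

92587 mussels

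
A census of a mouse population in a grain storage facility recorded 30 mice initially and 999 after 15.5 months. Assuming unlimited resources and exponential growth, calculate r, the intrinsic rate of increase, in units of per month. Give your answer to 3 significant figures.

0.226 per month

From N(t) = N₀·e^(rt): e^(r·15.5) = 999/30 = 33.3.
r·15.5 = ln(33.3) = 3.5056, so r = 3.5056/15.5 = 0.22616.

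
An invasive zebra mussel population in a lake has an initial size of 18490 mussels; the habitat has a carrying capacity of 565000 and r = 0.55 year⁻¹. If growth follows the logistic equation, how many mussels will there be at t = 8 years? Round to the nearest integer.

414563 mussels

A = (K − N₀)/N₀ = (565000 − 18490)/18490 = 29.557.
N(t) = K/(1 + A·e^(−rt)) = 565000/(1 + 29.557×e^(−0.55×8)).
e^(−4.4) = 0.012277; denominator = 1 + 29.557×0.012277 = 1.3629.
N = 565000/1.3629 = 414563.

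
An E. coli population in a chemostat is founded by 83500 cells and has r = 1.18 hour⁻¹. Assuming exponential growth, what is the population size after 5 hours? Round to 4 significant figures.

30480000 cells

N(t) = N₀·e^(rt) = 83500 × e^(1.18×5) = 83500 × e^5.9.
e^5.9 ≈ 365.04, so N ≈ 83500 × 365.04 = 3.048063×10^7.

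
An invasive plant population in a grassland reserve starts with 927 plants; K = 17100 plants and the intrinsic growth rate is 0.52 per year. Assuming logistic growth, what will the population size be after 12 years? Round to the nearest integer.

A = (K − N₀)/N₀ = (17100 − 927)/927 = 17.447.
N(t) = K/(1 + A·e^(−rt)) = 17100/(1 + 17.447×e^(−0.52×12)).
e^(−6.24) = 0.0019499; denominator = 1 + 17.447×0.0019499 = 1.034.
N = 17100/1.034 = 16537.4.

16537 plants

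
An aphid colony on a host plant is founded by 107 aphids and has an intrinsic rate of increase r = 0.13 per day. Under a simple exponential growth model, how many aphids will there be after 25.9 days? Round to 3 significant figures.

3100 aphids

N(t) = N₀·e^(rt) = 107 × e^(0.13×25.9) = 107 × e^3.367.
e^3.367 ≈ 28.991, so N ≈ 107 × 28.991 = 3102.08.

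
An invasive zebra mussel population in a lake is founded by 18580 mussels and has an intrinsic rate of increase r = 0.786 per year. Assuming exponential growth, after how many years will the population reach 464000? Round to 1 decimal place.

4.1 years

Set N₀·e^(rt) = 464000: e^(0.786·t) = 464000/18580 = 24.973.
0.786·t = ln(24.973) = 3.2178, so t = 3.2178/0.786 = 4.0939.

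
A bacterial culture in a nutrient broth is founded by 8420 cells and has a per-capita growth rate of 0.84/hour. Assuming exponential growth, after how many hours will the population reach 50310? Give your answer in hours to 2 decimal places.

Set N₀·e^(rt) = 50310: e^(0.84·t) = 50310/8420 = 5.9751.
0.84·t = ln(5.9751) = 1.7876, so t = 1.7876/0.84 = 2.1281.

2.13 hours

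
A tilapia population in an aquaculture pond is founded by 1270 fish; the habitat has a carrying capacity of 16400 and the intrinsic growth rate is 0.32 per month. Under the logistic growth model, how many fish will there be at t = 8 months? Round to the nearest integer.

8537 fish

A = (K − N₀)/N₀ = (16400 − 1270)/1270 = 11.913.
N(t) = K/(1 + A·e^(−rt)) = 16400/(1 + 11.913×e^(−0.32×8)).
e^(−2.56) = 0.077305; denominator = 1 + 11.913×0.077305 = 1.921.
N = 16400/1.921 = 8537.39.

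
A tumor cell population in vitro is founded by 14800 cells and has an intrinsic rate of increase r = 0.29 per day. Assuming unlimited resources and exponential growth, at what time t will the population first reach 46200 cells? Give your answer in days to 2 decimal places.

3.93 days

Set N₀·e^(rt) = 46200: e^(0.29·t) = 46200/14800 = 3.1216.
0.29·t = ln(3.1216) = 1.1384, so t = 1.1384/0.29 = 3.9254.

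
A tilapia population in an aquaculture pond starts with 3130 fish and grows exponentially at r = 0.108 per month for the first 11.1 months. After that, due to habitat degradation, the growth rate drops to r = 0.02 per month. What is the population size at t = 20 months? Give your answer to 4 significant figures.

Phase 1: N(11.1) = 3130·e^(0.108×11.1) = 3130·e^1.199 = 10379.5.
Phase 2 runs for 20 − 11.1 = 8.9 months at r = 0.02.
N(20) = 10379.5·e^(0.02×8.9) = 10379.5·e^0.178 = 12401.7.

12400 fish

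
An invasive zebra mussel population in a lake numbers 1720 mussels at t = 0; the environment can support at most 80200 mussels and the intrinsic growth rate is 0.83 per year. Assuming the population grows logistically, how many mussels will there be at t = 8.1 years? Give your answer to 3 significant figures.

76000 mussels

A = (K − N₀)/N₀ = (80200 − 1720)/1720 = 45.628.
N(t) = K/(1 + A·e^(−rt)) = 80200/(1 + 45.628×e^(−0.83×8.1)).
e^(−6.723) = 0.0012029; denominator = 1 + 45.628×0.0012029 = 1.0549.
N = 80200/1.0549 = 76027.1.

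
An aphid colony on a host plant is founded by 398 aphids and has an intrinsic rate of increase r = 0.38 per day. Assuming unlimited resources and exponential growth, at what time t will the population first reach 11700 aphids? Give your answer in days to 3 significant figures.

Set N₀·e^(rt) = 11700: e^(0.38·t) = 11700/398 = 29.397.
0.38·t = ln(29.397) = 3.3809, so t = 3.3809/0.38 = 8.8971.

8.90 days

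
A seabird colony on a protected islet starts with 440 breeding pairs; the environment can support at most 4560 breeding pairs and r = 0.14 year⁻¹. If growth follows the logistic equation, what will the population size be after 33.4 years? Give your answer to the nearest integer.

4194 breeding pairs

A = (K − N₀)/N₀ = (4560 − 440)/440 = 9.3636.
N(t) = K/(1 + A·e^(−rt)) = 4560/(1 + 9.3636×e^(−0.14×33.4)).
e^(−4.676) = 0.0093162; denominator = 1 + 9.3636×0.0093162 = 1.0872.
N = 4560/1.0872 = 4194.13.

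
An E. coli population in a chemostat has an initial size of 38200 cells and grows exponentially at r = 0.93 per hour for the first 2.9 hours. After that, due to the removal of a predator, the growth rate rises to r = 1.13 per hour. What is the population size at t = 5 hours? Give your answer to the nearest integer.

6080459 cells

Phase 1: N(2.9) = 38200·e^(0.93×2.9) = 38200·e^2.697 = 566703.
Phase 2 runs for 5 − 2.9 = 2.1 hours at r = 1.13.
N(5) = 566703·e^(1.13×2.1) = 566703·e^2.373 = 6.080459×10^6.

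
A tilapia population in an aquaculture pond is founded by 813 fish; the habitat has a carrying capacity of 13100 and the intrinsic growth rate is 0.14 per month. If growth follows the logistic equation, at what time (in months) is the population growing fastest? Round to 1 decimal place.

Logistic growth is fastest at N = K/2 = 6550.
A = (K − N₀)/N₀ = 15.113. Set K/(1 + A·e^(−rt)) = K/2 → A·e^(−rt) = 1.
e^(−0.14t) = 1/15.113 = 0.0661675, so t = ln(15.113)/0.14 = 2.7156/0.14 = 19.397.

19.4 months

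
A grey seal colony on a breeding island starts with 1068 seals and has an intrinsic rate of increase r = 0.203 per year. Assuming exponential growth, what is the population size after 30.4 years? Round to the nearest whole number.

N(t) = N₀·e^(rt) = 1068 × e^(0.203×30.4) = 1068 × e^6.171.
e^6.171 ≈ 478.76, so N ≈ 1068 × 478.76 = 511316.

511316 seals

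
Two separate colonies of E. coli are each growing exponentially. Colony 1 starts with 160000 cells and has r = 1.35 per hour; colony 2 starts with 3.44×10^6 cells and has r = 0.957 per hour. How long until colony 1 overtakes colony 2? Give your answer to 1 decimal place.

7.8 hours

Set 160000·e^(1.35t) = 3.44×10^6·e^(0.957t).
e^((1.35 − 0.957)t) = 3.44×10^6/160000 → e^(0.393·t) = 21.5.
0.393·t = ln(21.5) = 3.0681, so t = 3.0681/0.393 = 7.8068.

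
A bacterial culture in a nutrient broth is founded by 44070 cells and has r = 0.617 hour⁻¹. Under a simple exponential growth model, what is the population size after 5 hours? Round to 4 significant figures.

963700 cells

N(t) = N₀·e^(rt) = 44070 × e^(0.617×5) = 44070 × e^3.085.
e^3.085 ≈ 21.867, so N ≈ 44070 × 21.867 = 963699.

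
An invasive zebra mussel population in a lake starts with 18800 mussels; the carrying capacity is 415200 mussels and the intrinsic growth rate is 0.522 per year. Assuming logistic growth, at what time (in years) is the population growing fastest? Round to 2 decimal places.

5.84 years

Logistic growth is fastest at N = K/2 = 207600.
A = (K − N₀)/N₀ = 21.085. Set K/(1 + A·e^(−rt)) = K/2 → A·e^(−rt) = 1.
e^(−0.522t) = 1/21.085 = 0.0474268, so t = ln(21.085)/0.522 = 3.0486/0.522 = 5.8402.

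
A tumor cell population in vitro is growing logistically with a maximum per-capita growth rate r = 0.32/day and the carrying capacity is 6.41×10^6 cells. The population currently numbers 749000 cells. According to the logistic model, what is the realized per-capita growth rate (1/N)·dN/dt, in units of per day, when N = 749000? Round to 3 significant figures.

(1/N)·dN/dt = r(1 − N/K) = 0.32 × (1 − 749000/6.41×10^6).
= 0.32 × 0.88315 = 0.28261.

0.283 per day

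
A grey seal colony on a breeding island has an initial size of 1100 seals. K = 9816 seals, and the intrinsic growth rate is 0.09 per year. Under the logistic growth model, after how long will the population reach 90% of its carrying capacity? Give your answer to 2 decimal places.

47.41 years

A = (K − N₀)/N₀ = (9816 − 1100)/1100 = 7.9236.
Solve 9816/(1 + 7.9236·e^(−0.09t)) = 8834.4: 1 + 7.9236·e^(−0.09t) = 1.1111, so e^(−0.09t) = 0.0140227.
−0.09·t = ln(0.0140227) = -4.2671, so t = 4.2671/0.09 = 47.412.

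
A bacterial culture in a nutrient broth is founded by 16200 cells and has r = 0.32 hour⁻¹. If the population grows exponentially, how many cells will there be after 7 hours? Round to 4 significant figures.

N(t) = N₀·e^(rt) = 16200 × e^(0.32×7) = 16200 × e^2.24.
e^2.24 ≈ 9.3933, so N ≈ 16200 × 9.3933 = 152172.

152200 cells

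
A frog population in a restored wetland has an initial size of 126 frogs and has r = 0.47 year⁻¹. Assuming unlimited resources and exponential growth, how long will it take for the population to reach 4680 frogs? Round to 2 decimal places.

Set N₀·e^(rt) = 4680: e^(0.47·t) = 4680/126 = 37.143.
0.47·t = ln(37.143) = 3.6148, so t = 3.6148/0.47 = 7.691.

7.69 years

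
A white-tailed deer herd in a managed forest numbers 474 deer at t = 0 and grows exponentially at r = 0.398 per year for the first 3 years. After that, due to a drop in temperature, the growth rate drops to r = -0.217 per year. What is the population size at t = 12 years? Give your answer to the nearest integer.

Phase 1: N(3) = 474·e^(0.398×3) = 474·e^1.194 = 1564.32.
Phase 2 runs for 12 − 3 = 9 years at r = -0.217.
N(12) = 1564.32·e^(-0.217×9) = 1564.32·e^-1.953 = 221.896.

222 deer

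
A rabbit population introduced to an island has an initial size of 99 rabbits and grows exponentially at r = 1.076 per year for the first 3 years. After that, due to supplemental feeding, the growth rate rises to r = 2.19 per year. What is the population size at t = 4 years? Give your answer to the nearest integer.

Phase 1: N(3) = 99·e^(1.076×3) = 99·e^3.228 = 2497.69.
Phase 2 runs for 4 − 3 = 1 years at r = 2.19.
N(4) = 2497.69·e^(2.19×1) = 2497.69·e^2.19 = 22317.4.

22317 rabbits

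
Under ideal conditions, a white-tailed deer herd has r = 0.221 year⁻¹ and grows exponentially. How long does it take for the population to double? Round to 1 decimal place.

Doubling time t_d = ln(2)/r = 0.6931/0.221 = 3.1364.

3.1 years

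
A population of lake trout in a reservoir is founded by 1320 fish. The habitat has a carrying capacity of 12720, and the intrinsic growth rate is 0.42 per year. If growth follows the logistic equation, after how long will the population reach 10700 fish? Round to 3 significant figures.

9.10 years

A = (K − N₀)/N₀ = (12720 − 1320)/1320 = 8.6364.
Solve 12720/(1 + 8.6364·e^(−0.42t)) = 10700: 1 + 8.6364·e^(−0.42t) = 1.1888, so e^(−0.42t) = 0.0218593.
−0.42·t = ln(0.0218593) = -3.8231, so t = 3.8231/0.42 = 9.1027.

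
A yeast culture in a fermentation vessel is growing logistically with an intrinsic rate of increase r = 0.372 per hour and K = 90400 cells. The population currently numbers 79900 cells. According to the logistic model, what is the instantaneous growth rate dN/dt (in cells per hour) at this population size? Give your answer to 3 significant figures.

3450 cells per hour

dN/dt = rN(1 − N/K) = 0.372 × 79900 × (1 − 79900/90400).
1 − 79900/90400 = 0.11615; dN/dt = 0.372 × 79900 × 0.11615 = 3452.3.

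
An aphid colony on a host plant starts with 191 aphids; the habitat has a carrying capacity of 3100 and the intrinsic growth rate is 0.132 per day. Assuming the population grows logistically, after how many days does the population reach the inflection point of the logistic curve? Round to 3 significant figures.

20.6 days

Logistic growth is fastest at N = K/2 = 1550.
A = (K − N₀)/N₀ = 15.23. Set K/(1 + A·e^(−rt)) = K/2 → A·e^(−rt) = 1.
e^(−0.132t) = 1/15.23 = 0.0656583, so t = ln(15.23)/0.132 = 2.7233/0.132 = 20.631.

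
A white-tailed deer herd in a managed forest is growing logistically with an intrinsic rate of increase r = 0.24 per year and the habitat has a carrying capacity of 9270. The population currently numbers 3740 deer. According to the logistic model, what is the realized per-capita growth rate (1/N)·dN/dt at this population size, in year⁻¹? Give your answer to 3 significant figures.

(1/N)·dN/dt = r(1 − N/K) = 0.24 × (1 − 3740/9270).
= 0.24 × 0.59655 = 0.14317.

0.143 per year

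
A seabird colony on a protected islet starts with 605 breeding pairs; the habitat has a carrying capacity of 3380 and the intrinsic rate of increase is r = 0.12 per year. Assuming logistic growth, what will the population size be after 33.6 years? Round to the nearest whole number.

3126 breeding pairs

A = (K − N₀)/N₀ = (3380 − 605)/605 = 4.5868.
N(t) = K/(1 + A·e^(−rt)) = 3380/(1 + 4.5868×e^(−0.12×33.6)).
e^(−4.032) = 0.017739; denominator = 1 + 4.5868×0.017739 = 1.0814.
N = 3380/1.0814 = 3125.68.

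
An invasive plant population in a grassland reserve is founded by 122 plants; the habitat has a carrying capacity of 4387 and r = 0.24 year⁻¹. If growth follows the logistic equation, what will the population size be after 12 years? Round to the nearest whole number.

1481 plants

A = (K − N₀)/N₀ = (4387 − 122)/122 = 34.959.
N(t) = K/(1 + A·e^(−rt)) = 4387/(1 + 34.959×e^(−0.24×12)).
e^(−2.88) = 0.056135; denominator = 1 + 34.959×0.056135 = 2.9624.
N = 4387/2.9624 = 1480.89.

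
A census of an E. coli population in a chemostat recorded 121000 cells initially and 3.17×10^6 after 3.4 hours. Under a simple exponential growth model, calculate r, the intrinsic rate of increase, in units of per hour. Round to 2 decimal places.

From N(t) = N₀·e^(rt): e^(r·3.4) = 3.17×10^6/121000 = 26.198.
r·3.4 = ln(26.198) = 3.2657, so r = 3.2657/3.4 = 0.9605.

0.96 per hour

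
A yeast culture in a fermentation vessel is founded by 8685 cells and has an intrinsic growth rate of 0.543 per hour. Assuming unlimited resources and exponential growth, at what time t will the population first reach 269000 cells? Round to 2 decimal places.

6.32 hours

Set N₀·e^(rt) = 269000: e^(0.543·t) = 269000/8685 = 30.973.
0.543·t = ln(30.973) = 3.4331, so t = 3.4331/0.543 = 6.3225.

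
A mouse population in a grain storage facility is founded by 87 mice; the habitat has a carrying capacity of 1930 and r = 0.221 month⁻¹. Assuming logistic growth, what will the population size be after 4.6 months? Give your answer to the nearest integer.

223 mice

A = (K − N₀)/N₀ = (1930 − 87)/87 = 21.184.
N(t) = K/(1 + A·e^(−rt)) = 1930/(1 + 21.184×e^(−0.221×4.6)).
e^(−1.017) = 0.36182; denominator = 1 + 21.184×0.36182 = 8.6648.
N = 1930/8.6648 = 222.74.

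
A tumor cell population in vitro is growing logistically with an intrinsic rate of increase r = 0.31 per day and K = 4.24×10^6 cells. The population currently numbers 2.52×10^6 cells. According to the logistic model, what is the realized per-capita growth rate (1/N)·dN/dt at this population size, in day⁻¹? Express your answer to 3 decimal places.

0.126 per day

(1/N)·dN/dt = r(1 − N/K) = 0.31 × (1 − 2.52×10^6/4.24×10^6).
= 0.31 × 0.40566 = 0.12575.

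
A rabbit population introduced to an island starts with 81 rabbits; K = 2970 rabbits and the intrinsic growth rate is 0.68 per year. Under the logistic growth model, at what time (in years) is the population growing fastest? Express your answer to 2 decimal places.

Logistic growth is fastest at N = K/2 = 1485.
A = (K − N₀)/N₀ = 35.667. Set K/(1 + A·e^(−rt)) = K/2 → A·e^(−rt) = 1.
e^(−0.68t) = 1/35.667 = 0.0280374, so t = ln(35.667)/0.68 = 3.5742/0.68 = 5.2562.

5.26 years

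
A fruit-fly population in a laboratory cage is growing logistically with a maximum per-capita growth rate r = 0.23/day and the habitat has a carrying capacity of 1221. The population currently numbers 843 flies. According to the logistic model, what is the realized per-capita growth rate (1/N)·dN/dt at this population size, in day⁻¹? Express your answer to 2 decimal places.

(1/N)·dN/dt = r(1 − N/K) = 0.23 × (1 − 843/1221).
= 0.23 × 0.30958 = 0.071204.

0.07 per day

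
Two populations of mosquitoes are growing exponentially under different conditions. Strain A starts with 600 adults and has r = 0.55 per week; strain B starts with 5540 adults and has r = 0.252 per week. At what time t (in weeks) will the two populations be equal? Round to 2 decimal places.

Set 600·e^(0.55t) = 5540·e^(0.252t).
e^((0.55 − 0.252)t) = 5540/600 → e^(0.298·t) = 9.2333.
0.298·t = ln(9.2333) = 2.2228, so t = 2.2228/0.298 = 7.4591.

7.46 weeks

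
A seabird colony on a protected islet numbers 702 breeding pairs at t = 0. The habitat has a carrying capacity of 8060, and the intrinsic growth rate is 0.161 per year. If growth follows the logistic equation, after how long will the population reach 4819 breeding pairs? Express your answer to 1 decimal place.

A = (K − N₀)/N₀ = (8060 − 702)/702 = 10.481.
Solve 8060/(1 + 10.481·e^(−0.161t)) = 4819: 1 + 10.481·e^(−0.161t) = 1.6725, so e^(−0.161t) = 0.0641652.
−0.161·t = ln(0.0641652) = -2.7463, so t = 2.7463/0.161 = 17.058.

17.1 years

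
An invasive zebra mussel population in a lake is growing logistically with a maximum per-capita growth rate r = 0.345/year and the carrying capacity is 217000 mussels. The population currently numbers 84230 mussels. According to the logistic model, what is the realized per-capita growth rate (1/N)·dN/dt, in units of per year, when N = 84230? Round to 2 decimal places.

0.21 per year

(1/N)·dN/dt = r(1 − N/K) = 0.345 × (1 − 84230/217000).
= 0.345 × 0.61184 = 0.21109.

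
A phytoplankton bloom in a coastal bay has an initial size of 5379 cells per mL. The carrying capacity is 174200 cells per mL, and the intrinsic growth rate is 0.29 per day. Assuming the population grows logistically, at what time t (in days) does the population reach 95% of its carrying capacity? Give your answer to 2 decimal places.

22.04 days

A = (K − N₀)/N₀ = (174200 − 5379)/5379 = 31.385.
Solve 174200/(1 + 31.385·e^(−0.29t)) = 165490: 1 + 31.385·e^(−0.29t) = 1.0526, so e^(−0.29t) = 0.00167696.
−0.29·t = ln(0.00167696) = -6.3908, so t = 6.3908/0.29 = 22.037.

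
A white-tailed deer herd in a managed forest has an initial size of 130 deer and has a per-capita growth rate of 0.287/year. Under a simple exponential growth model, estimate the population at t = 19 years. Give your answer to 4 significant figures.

N(t) = N₀·e^(rt) = 130 × e^(0.287×19) = 130 × e^5.453.
e^5.453 ≈ 233.46, so N ≈ 130 × 233.46 = 30349.5.

30350 deer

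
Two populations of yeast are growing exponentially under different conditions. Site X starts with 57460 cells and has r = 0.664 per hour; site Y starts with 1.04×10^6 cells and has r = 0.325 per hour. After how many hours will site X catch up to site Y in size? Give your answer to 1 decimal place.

Set 57460·e^(0.664t) = 1.04×10^6·e^(0.325t).
e^((0.664 − 0.325)t) = 1.04×10^6/57460 → e^(0.339·t) = 18.1.
0.339·t = ln(18.1) = 2.8959, so t = 2.8959/0.339 = 8.5424.

8.5 hours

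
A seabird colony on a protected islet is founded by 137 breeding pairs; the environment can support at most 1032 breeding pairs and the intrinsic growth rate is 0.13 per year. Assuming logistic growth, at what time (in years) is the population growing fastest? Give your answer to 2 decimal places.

14.44 years

Logistic growth is fastest at N = K/2 = 516.
A = (K − N₀)/N₀ = 6.5328. Set K/(1 + A·e^(−rt)) = K/2 → A·e^(−rt) = 1.
e^(−0.13t) = 1/6.5328 = 0.153073, so t = ln(6.5328)/0.13 = 1.8768/0.13 = 14.437.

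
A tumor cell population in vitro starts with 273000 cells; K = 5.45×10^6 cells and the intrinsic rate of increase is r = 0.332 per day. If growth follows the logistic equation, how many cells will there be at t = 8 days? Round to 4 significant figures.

2337000 cells

A = (K − N₀)/N₀ = (5.45×10^6 − 273000)/273000 = 18.963.
N(t) = K/(1 + A·e^(−rt)) = 5.45×10^6/(1 + 18.963×e^(−0.332×8)).
e^(−2.656) = 0.070229; denominator = 1 + 18.963×0.070229 = 2.3318.
N = 5.45×10^6/2.3318 = 2.33728×10^6.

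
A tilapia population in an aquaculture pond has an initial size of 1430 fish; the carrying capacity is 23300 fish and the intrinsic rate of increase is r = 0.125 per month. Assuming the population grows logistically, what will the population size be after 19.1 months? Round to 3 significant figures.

9690 fish

A = (K − N₀)/N₀ = (23300 − 1430)/1430 = 15.294.
N(t) = K/(1 + A·e^(−rt)) = 23300/(1 + 15.294×e^(−0.125×19.1)).
e^(−2.388) = 0.091859; denominator = 1 + 15.294×0.091859 = 2.4049.
N = 23300/2.4049 = 9688.69.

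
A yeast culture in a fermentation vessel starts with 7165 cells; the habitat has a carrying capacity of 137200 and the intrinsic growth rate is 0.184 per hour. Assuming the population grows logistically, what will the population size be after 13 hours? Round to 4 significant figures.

51590 cells

A = (K − N₀)/N₀ = (137200 − 7165)/7165 = 18.149.
N(t) = K/(1 + A·e^(−rt)) = 137200/(1 + 18.149×e^(−0.184×13)).
e^(−2.392) = 0.091447; denominator = 1 + 18.149×0.091447 = 2.6596.
N = 137200/2.6596 = 51586.1.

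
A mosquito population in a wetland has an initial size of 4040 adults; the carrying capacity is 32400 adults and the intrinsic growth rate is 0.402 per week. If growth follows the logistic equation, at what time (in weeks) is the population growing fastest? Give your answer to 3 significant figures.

4.85 weeks

Logistic growth is fastest at N = K/2 = 16200.
A = (K − N₀)/N₀ = 7.0198. Set K/(1 + A·e^(−rt)) = K/2 → A·e^(−rt) = 1.
e^(−0.402t) = 1/7.0198 = 0.142454, so t = ln(7.0198)/0.402 = 1.9487/0.402 = 4.8476.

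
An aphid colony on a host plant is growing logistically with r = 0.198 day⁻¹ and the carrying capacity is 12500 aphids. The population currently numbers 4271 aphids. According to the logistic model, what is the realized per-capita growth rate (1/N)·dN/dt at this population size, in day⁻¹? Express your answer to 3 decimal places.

(1/N)·dN/dt = r(1 − N/K) = 0.198 × (1 − 4271/12500).
= 0.198 × 0.65832 = 0.13035.

0.130 per day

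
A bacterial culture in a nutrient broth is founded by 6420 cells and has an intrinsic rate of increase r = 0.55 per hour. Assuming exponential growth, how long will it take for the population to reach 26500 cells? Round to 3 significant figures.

Set N₀·e^(rt) = 26500: e^(0.55·t) = 26500/6420 = 4.1277.
0.55·t = ln(4.1277) = 1.4177, so t = 1.4177/0.55 = 2.5777.

2.58 hours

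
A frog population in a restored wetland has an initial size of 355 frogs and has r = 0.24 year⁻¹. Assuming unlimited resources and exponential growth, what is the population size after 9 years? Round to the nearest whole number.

N(t) = N₀·e^(rt) = 355 × e^(0.24×9) = 355 × e^2.16.
e^2.16 ≈ 8.6711, so N ≈ 355 × 8.6711 = 3078.25.

3078 frogs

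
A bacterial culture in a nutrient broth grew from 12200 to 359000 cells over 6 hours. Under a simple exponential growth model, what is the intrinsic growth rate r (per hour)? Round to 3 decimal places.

0.564 per hour

From N(t) = N₀·e^(rt): e^(r·6) = 359000/12200 = 29.426.
r·6 = ln(29.426) = 3.3819, so r = 3.3819/6 = 0.56365.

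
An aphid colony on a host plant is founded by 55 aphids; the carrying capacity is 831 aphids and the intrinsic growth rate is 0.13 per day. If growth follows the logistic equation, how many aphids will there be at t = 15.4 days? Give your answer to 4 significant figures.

A = (K − N₀)/N₀ = (831 − 55)/55 = 14.109.
N(t) = K/(1 + A·e^(−rt)) = 831/(1 + 14.109×e^(−0.13×15.4)).
e^(−2.002) = 0.13506; denominator = 1 + 14.109×0.13506 = 2.9056.
N = 831/2.9056 = 285.995.

286.0 aphids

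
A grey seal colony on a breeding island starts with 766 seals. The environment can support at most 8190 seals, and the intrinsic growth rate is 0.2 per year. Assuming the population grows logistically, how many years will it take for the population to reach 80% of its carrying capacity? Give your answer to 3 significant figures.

A = (K − N₀)/N₀ = (8190 − 766)/766 = 9.6919.
Solve 8190/(1 + 9.6919·e^(−0.2t)) = 6552: 1 + 9.6919·e^(−0.2t) = 1.25, so e^(−0.2t) = 0.0257947.
−0.2·t = ln(0.0257947) = -3.6576, so t = 3.6576/0.2 = 18.288.

18.3 years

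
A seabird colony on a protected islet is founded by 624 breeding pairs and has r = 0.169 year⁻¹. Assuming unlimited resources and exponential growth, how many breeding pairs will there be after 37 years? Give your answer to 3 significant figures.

N(t) = N₀·e^(rt) = 624 × e^(0.169×37) = 624 × e^6.253.
e^6.253 ≈ 519.57, so N ≈ 624 × 519.57 = 324211.

324000 breeding pairs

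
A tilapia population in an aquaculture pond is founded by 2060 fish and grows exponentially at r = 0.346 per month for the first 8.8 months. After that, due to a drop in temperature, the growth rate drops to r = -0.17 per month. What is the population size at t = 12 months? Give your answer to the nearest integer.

Phase 1: N(8.8) = 2060·e^(0.346×8.8) = 2060·e^3.045 = 43272.
Phase 2 runs for 12 − 8.8 = 3.2 months at r = -0.17.
N(12) = 43272·e^(-0.17×3.2) = 43272·e^-0.544 = 25116.

25116 fish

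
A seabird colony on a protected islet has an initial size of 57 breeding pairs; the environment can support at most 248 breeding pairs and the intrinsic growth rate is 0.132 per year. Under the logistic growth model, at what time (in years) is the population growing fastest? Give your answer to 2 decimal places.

9.16 years

Logistic growth is fastest at N = K/2 = 124.
A = (K − N₀)/N₀ = 3.3509. Set K/(1 + A·e^(−rt)) = K/2 → A·e^(−rt) = 1.
e^(−0.132t) = 1/3.3509 = 0.298429, so t = ln(3.3509)/0.132 = 1.2092/0.132 = 9.1608.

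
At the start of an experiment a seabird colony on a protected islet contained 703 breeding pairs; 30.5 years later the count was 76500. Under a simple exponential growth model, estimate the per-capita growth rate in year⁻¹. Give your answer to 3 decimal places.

From N(t) = N₀·e^(rt): e^(r·30.5) = 76500/703 = 108.82.
r·30.5 = ln(108.82) = 4.6897, so r = 4.6897/30.5 = 0.15376.

0.154 per year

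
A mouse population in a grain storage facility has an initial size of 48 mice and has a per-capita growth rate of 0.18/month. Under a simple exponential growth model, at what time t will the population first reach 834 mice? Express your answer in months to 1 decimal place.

Set N₀·e^(rt) = 834: e^(0.18·t) = 834/48 = 17.375.
0.18·t = ln(17.375) = 2.855, so t = 2.855/0.18 = 15.861.

15.9 months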